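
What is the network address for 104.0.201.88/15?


IP:   01101000.00000000.11001001.01011000
Mask: 11111111.11111110.00000000.00000000
AND operation:
Net:  01101000.00000000.00000000.00000000
Network: 104.0.0.0/15


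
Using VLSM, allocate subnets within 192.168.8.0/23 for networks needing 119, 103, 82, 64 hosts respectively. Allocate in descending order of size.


119 hosts -> /25 (126 usable): 192.168.8.0/25
103 hosts -> /25 (126 usable): 192.168.8.128/25
82 hosts -> /25 (126 usable): 192.168.9.0/25
64 hosts -> /25 (126 usable): 192.168.9.128/25
Allocation: 192.168.8.0/25 (119 hosts, 126 usable); 192.168.8.128/25 (103 hosts, 126 usable); 192.168.9.0/25 (82 hosts, 126 usable); 192.168.9.128/25 (64 hosts, 126 usable)


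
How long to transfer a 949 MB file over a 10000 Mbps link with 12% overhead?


Effective throughput = 10000 * (1 - 12/100) = 8800 Mbps
File size in Mb = 949 * 8 = 7592 Mb
Time = 7592 / 8800
Time = 0.8627 seconds


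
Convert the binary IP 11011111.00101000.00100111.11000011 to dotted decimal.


11011111 = 223
00101000 = 40
00100111 = 39
11000011 = 195
IP: 223.40.39.195


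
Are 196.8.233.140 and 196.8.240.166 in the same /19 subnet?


Mask: 255.255.224.0
196.8.233.140 AND mask = 196.8.224.0
196.8.240.166 AND mask = 196.8.224.0
Yes, same subnet (196.8.224.0)


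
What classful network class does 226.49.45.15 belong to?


First octet: 226
Binary: 11100010
1110xxxx -> Class D (224-239)
Class D (multicast), default mask N/A


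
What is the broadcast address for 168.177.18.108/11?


Network: 168.160.0.0/11
Host bits = 21
Set all host bits to 1:
Broadcast: 168.191.255.255


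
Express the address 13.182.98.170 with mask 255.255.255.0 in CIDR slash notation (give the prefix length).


Binary: 11111111.11111111.11111111.00000000
Count leading 1s
Prefix: /24


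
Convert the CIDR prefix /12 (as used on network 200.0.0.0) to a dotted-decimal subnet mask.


/12 means 12 network bits, 20 host bits
Binary: 11111111111100000000000000000000
Mask: 255.240.0.0


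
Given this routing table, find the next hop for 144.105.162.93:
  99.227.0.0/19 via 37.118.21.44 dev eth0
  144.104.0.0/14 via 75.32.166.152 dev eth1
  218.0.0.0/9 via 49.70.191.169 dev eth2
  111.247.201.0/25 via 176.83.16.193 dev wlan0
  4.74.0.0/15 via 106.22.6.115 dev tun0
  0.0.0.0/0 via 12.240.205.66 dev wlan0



Longest prefix match for 144.105.162.93:
  /19 99.227.0.0: no
  /14 144.104.0.0: MATCH
  /9 218.0.0.0: no
  /25 111.247.201.0: no
  /15 4.74.0.0: no
  /0 0.0.0.0: MATCH
Selected: next-hop 75.32.166.152 via eth1 (matched /14)


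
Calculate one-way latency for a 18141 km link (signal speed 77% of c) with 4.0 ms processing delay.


Speed = 0.77 * 3e5 km/s = 231000 km/s
Propagation delay = 18141 / 231000 = 0.0785 s = 78.5325 ms
Processing delay = 4.0 ms
Total one-way latency = 82.5325 ms


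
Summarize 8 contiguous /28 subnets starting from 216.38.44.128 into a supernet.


Original prefix: /28
Number of subnets: 8 = 2^3
New prefix = 28 - 3 = 25
Supernet: 216.38.44.128/25


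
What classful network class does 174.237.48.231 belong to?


First octet: 174
Binary: 10101110
10xxxxxx -> Class B (128-191)
Class B, default mask 255.255.0.0 (/16)


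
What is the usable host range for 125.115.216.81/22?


Network: 125.115.216.0
Broadcast: 125.115.219.255
First usable = network + 1
Last usable = broadcast - 1
Range: 125.115.216.1 to 125.115.219.254


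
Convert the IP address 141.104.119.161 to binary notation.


141 = 10001101
104 = 01101000
119 = 01110111
161 = 10100001
Binary: 10001101.01101000.01110111.10100001


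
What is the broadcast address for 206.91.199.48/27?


Network: 206.91.199.32/27
Host bits = 5
Set all host bits to 1:
Broadcast: 206.91.199.63


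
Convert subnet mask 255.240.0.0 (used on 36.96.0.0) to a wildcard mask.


Subnet mask: 255.240.0.0
Wildcard = 255.255.255.255 - subnet mask
255 - 255 = 0
255 - 240 = 15
255 - 0 = 255
255 - 0 = 255
Wildcard: 0.15.255.255


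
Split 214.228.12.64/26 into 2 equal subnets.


New prefix = 26 + 1 = 27
Each subnet has 32 addresses
  214.228.12.64/27
  214.228.12.96/27
Subnets: 214.228.12.64/27, 214.228.12.96/27


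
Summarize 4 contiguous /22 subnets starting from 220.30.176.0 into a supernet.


Original prefix: /22
Number of subnets: 4 = 2^2
New prefix = 22 - 2 = 20
Supernet: 220.30.176.0/20


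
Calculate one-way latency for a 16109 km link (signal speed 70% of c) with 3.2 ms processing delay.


Speed = 0.7 * 3e5 km/s = 210000 km/s
Propagation delay = 16109 / 210000 = 0.0767 s = 76.7095 ms
Processing delay = 3.2 ms
Total one-way latency = 79.9095 ms


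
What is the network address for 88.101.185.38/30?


IP:   01011000.01100101.10111001.00100110
Mask: 11111111.11111111.11111111.11111100
AND operation:
Net:  01011000.01100101.10111001.00100100
Network: 88.101.185.36/30


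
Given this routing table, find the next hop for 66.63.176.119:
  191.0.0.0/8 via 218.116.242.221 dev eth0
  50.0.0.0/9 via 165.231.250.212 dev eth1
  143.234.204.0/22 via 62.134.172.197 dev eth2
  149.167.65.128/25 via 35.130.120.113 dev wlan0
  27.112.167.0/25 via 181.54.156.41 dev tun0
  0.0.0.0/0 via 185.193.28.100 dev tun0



Longest prefix match for 66.63.176.119:
  /8 191.0.0.0: no
  /9 50.0.0.0: no
  /22 143.234.204.0: no
  /25 149.167.65.128: no
  /25 27.112.167.0: no
  /0 0.0.0.0: MATCH
Selected: next-hop 185.193.28.100 via tun0 (matched /0)


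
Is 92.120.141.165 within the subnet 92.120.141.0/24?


Subnet network: 92.120.141.0
Test IP AND mask: 92.120.141.0
Yes, 92.120.141.165 is in 92.120.141.0/24


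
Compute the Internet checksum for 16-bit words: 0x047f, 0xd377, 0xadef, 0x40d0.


Sum all words (with carry folding):
+ 0x047f = 0x047f
+ 0xd377 = 0xd7f6
+ 0xadef = 0x85e6
+ 0x40d0 = 0xc6b6
One's complement: ~0xc6b6
Checksum = 0x3949


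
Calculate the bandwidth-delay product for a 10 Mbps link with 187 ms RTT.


BDP = bandwidth * RTT
= 10 Mbps * 187 ms
= 10 * 1e6 * 187 / 1000 bits
= 1870000 bits
= 233750 bytes
= 228.2715 KB
BDP = 1870000 bits (233750 bytes)


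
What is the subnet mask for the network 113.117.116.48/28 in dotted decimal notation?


/28 means 28 network bits, 4 host bits
Binary: 11111111111111111111111111110000
Mask: 255.255.255.240


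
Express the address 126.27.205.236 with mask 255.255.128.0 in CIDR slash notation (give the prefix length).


Binary: 11111111.11111111.10000000.00000000
Count leading 1s
Prefix: /17


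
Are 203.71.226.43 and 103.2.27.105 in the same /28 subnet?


Mask: 255.255.255.240
203.71.226.43 AND mask = 203.71.226.32
103.2.27.105 AND mask = 103.2.27.96
No, different subnets (203.71.226.32 vs 103.2.27.96)


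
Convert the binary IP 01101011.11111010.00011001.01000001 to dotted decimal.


01101011 = 107
11111010 = 250
00011001 = 25
01000001 = 65
IP: 107.250.25.65


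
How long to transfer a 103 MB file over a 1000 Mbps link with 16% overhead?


Effective throughput = 1000 * (1 - 16/100) = 840 Mbps
File size in Mb = 103 * 8 = 824 Mb
Time = 824 / 840
Time = 0.981 seconds


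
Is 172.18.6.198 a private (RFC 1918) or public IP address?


RFC 1918 private ranges:
  10.0.0.0/8 (10.0.0.0 - 10.255.255.255)
  172.16.0.0/12 (172.16.0.0 - 172.31.255.255)
  192.168.0.0/16 (192.168.0.0 - 192.168.255.255)
Private (in 172.16.0.0/12)


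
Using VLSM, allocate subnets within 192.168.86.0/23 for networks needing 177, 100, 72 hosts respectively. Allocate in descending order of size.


177 hosts -> /24 (254 usable): 192.168.86.0/24
100 hosts -> /25 (126 usable): 192.168.87.0/25
72 hosts -> /25 (126 usable): 192.168.87.128/25
Allocation: 192.168.86.0/24 (177 hosts, 254 usable); 192.168.87.0/25 (100 hosts, 126 usable); 192.168.87.128/25 (72 hosts, 126 usable)


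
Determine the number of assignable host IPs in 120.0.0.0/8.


Host bits = 32 - 8 = 24
Total addresses = 2^24 = 16777216
Usable = total - 2 (network and broadcast)
Usable hosts: 16777214


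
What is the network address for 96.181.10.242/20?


IP:   01100000.10110101.00001010.11110010
Mask: 11111111.11111111.11110000.00000000
AND operation:
Net:  01100000.10110101.00000000.00000000
Network: 96.181.0.0/20


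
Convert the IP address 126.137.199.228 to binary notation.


126 = 01111110
137 = 10001001
199 = 11000111
228 = 11100100
Binary: 01111110.10001001.11000111.11100100


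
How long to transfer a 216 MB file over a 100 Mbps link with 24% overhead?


Effective throughput = 100 * (1 - 24/100) = 76 Mbps
File size in Mb = 216 * 8 = 1728 Mb
Time = 1728 / 76
Time = 22.7368 seconds


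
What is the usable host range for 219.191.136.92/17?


Network: 219.191.128.0
Broadcast: 219.191.255.255
First usable = network + 1
Last usable = broadcast - 1
Range: 219.191.128.1 to 219.191.255.254


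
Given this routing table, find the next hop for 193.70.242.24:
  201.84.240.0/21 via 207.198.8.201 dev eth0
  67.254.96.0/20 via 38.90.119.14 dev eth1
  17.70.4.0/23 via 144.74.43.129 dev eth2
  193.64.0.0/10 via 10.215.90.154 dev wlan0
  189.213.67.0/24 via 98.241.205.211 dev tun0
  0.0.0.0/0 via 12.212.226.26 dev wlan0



Longest prefix match for 193.70.242.24:
  /21 201.84.240.0: no
  /20 67.254.96.0: no
  /23 17.70.4.0: no
  /10 193.64.0.0: MATCH
  /24 189.213.67.0: no
  /0 0.0.0.0: MATCH
Selected: next-hop 10.215.90.154 via wlan0 (matched /10)


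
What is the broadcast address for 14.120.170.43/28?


Network: 14.120.170.32/28
Host bits = 4
Set all host bits to 1:
Broadcast: 14.120.170.47


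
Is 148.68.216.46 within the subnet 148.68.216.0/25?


Subnet network: 148.68.216.0
Test IP AND mask: 148.68.216.0
Yes, 148.68.216.46 is in 148.68.216.0/25


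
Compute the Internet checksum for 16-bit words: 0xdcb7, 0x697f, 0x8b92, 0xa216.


Sum all words (with carry folding):
+ 0xdcb7 = 0xdcb7
+ 0x697f = 0x4637
+ 0x8b92 = 0xd1c9
+ 0xa216 = 0x73e0
One's complement: ~0x73e0
Checksum = 0x8c1f


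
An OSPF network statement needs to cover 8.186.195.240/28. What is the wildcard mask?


Subnet mask: 255.255.255.240
Wildcard = 255.255.255.255 - subnet mask
255 - 255 = 0
255 - 255 = 0
255 - 255 = 0
255 - 240 = 15
Wildcard: 0.0.0.15


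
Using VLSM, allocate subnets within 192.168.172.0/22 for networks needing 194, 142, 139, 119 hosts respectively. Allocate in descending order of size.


194 hosts -> /24 (254 usable): 192.168.172.0/24
142 hosts -> /24 (254 usable): 192.168.173.0/24
139 hosts -> /24 (254 usable): 192.168.174.0/24
119 hosts -> /25 (126 usable): 192.168.175.0/25
Allocation: 192.168.172.0/24 (194 hosts, 254 usable); 192.168.173.0/24 (142 hosts, 254 usable); 192.168.174.0/24 (139 hosts, 254 usable); 192.168.175.0/25 (119 hosts, 126 usable)


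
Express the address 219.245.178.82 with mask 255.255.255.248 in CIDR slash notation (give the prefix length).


Binary: 11111111.11111111.11111111.11111000
Count leading 1s
Prefix: /29


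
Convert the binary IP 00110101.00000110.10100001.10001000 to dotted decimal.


00110101 = 53
00000110 = 6
10100001 = 161
10001000 = 136
IP: 53.6.161.136


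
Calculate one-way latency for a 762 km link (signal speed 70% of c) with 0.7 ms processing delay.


Speed = 0.7 * 3e5 km/s = 210000 km/s
Propagation delay = 762 / 210000 = 0.0036 s = 3.6286 ms
Processing delay = 0.7 ms
Total one-way latency = 4.3286 ms


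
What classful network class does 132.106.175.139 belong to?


First octet: 132
Binary: 10000100
10xxxxxx -> Class B (128-191)
Class B, default mask 255.255.0.0 (/16)


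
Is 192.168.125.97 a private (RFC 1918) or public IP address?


RFC 1918 private ranges:
  10.0.0.0/8 (10.0.0.0 - 10.255.255.255)
  172.16.0.0/12 (172.16.0.0 - 172.31.255.255)
  192.168.0.0/16 (192.168.0.0 - 192.168.255.255)
Private (in 192.168.0.0/16)


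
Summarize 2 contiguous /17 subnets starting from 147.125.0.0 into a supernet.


Original prefix: /17
Number of subnets: 2 = 2^1
New prefix = 17 - 1 = 16
Supernet: 147.125.0.0/16


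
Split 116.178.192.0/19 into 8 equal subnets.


New prefix = 19 + 3 = 22
Each subnet has 1024 addresses
  116.178.192.0/22
  116.178.196.0/22
  116.178.200.0/22
  116.178.204.0/22
  116.178.208.0/22
  116.178.212.0/22
  116.178.216.0/22
  116.178.220.0/22
Subnets: 116.178.192.0/22, 116.178.196.0/22, 116.178.200.0/22, 116.178.204.0/22, 116.178.208.0/22, 116.178.212.0/22, 116.178.216.0/22, 116.178.220.0/22


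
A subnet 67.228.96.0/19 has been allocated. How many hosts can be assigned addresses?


Host bits = 32 - 19 = 13
Total addresses = 2^13 = 8192
Usable = total - 2 (network and broadcast)
Usable hosts: 8190


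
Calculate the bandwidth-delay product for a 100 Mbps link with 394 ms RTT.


BDP = bandwidth * RTT
= 100 Mbps * 394 ms
= 100 * 1e6 * 394 / 1000 bits
= 39400000 bits
= 4925000 bytes
= 4809.5703 KB
BDP = 39400000 bits (4925000 bytes)


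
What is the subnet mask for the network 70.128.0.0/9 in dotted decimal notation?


/9 means 9 network bits, 23 host bits
Binary: 11111111100000000000000000000000
Mask: 255.128.0.0


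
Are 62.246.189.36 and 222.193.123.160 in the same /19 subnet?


Mask: 255.255.224.0
62.246.189.36 AND mask = 62.246.160.0
222.193.123.160 AND mask = 222.193.96.0
No, different subnets (62.246.160.0 vs 222.193.96.0)


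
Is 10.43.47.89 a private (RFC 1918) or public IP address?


RFC 1918 private ranges:
  10.0.0.0/8 (10.0.0.0 - 10.255.255.255)
  172.16.0.0/12 (172.16.0.0 - 172.31.255.255)
  192.168.0.0/16 (192.168.0.0 - 192.168.255.255)
Private (in 10.0.0.0/8)


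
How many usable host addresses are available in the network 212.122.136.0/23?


Host bits = 32 - 23 = 9
Total addresses = 2^9 = 512
Usable = total - 2 (network and broadcast)
Usable hosts: 510


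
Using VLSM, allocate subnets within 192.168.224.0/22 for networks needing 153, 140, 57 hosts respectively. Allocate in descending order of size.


153 hosts -> /24 (254 usable): 192.168.224.0/24
140 hosts -> /24 (254 usable): 192.168.225.0/24
57 hosts -> /26 (62 usable): 192.168.226.0/26
Allocation: 192.168.224.0/24 (153 hosts, 254 usable); 192.168.225.0/24 (140 hosts, 254 usable); 192.168.226.0/26 (57 hosts, 62 usable)


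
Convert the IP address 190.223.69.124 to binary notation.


190 = 10111110
223 = 11011111
69 = 01000101
124 = 01111100
Binary: 10111110.11011111.01000101.01111100


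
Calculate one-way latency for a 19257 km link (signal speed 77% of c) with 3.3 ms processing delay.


Speed = 0.77 * 3e5 km/s = 231000 km/s
Propagation delay = 19257 / 231000 = 0.0834 s = 83.3636 ms
Processing delay = 3.3 ms
Total one-way latency = 86.6636 ms


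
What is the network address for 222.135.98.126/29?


IP:   11011110.10000111.01100010.01111110
Mask: 11111111.11111111.11111111.11111000
AND operation:
Net:  11011110.10000111.01100010.01111000
Network: 222.135.98.120/29


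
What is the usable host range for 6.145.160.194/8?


Network: 6.0.0.0
Broadcast: 6.255.255.255
First usable = network + 1
Last usable = broadcast - 1
Range: 6.0.0.1 to 6.255.255.254


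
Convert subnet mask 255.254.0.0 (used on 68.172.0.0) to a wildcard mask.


Subnet mask: 255.254.0.0
Wildcard = 255.255.255.255 - subnet mask
255 - 255 = 0
255 - 254 = 1
255 - 0 = 255
255 - 0 = 255
Wildcard: 0.1.255.255


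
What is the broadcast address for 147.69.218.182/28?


Network: 147.69.218.176/28
Host bits = 4
Set all host bits to 1:
Broadcast: 147.69.218.191


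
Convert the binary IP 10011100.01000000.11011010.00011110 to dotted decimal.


10011100 = 156
01000000 = 64
11011010 = 218
00011110 = 30
IP: 156.64.218.30


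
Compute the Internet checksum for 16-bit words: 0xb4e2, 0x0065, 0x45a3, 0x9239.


Sum all words (with carry folding):
+ 0xb4e2 = 0xb4e2
+ 0x0065 = 0xb547
+ 0x45a3 = 0xfaea
+ 0x9239 = 0x8d24
One's complement: ~0x8d24
Checksum = 0x72db


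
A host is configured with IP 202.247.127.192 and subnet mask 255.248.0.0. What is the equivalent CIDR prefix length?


Binary: 11111111.11111000.00000000.00000000
Count leading 1s
Prefix: /13


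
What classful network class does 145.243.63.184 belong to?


First octet: 145
Binary: 10010001
10xxxxxx -> Class B (128-191)
Class B, default mask 255.255.0.0 (/16)


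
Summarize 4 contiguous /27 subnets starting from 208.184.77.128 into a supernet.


Original prefix: /27
Number of subnets: 4 = 2^2
New prefix = 27 - 2 = 25
Supernet: 208.184.77.128/25


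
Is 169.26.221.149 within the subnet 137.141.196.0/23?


Subnet network: 137.141.196.0
Test IP AND mask: 169.26.220.0
No, 169.26.221.149 is not in 137.141.196.0/23


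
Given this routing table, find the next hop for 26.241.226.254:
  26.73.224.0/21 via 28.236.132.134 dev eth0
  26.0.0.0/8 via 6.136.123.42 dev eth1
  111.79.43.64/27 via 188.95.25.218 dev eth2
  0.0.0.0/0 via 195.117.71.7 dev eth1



Longest prefix match for 26.241.226.254:
  /21 26.73.224.0: no
  /8 26.0.0.0: MATCH
  /27 111.79.43.64: no
  /0 0.0.0.0: MATCH
Selected: next-hop 6.136.123.42 via eth1 (matched /8)


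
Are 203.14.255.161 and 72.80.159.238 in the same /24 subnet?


Mask: 255.255.255.0
203.14.255.161 AND mask = 203.14.255.0
72.80.159.238 AND mask = 72.80.159.0
No, different subnets (203.14.255.0 vs 72.80.159.0)


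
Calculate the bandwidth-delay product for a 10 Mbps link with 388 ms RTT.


BDP = bandwidth * RTT
= 10 Mbps * 388 ms
= 10 * 1e6 * 388 / 1000 bits
= 3880000 bits
= 485000 bytes
= 473.6328 KB
BDP = 3880000 bits (485000 bytes)


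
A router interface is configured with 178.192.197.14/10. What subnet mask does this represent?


/10 means 10 network bits, 22 host bits
Binary: 11111111110000000000000000000000
Mask: 255.192.0.0


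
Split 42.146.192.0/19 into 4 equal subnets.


New prefix = 19 + 2 = 21
Each subnet has 2048 addresses
  42.146.192.0/21
  42.146.200.0/21
  42.146.208.0/21
  42.146.216.0/21
Subnets: 42.146.192.0/21, 42.146.200.0/21, 42.146.208.0/21, 42.146.216.0/21


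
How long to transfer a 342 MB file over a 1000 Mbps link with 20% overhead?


Effective throughput = 1000 * (1 - 20/100) = 800 Mbps
File size in Mb = 342 * 8 = 2736 Mb
Time = 2736 / 800
Time = 3.42 seconds


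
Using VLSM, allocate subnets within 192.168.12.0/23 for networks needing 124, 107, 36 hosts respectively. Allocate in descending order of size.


124 hosts -> /25 (126 usable): 192.168.12.0/25
107 hosts -> /25 (126 usable): 192.168.12.128/25
36 hosts -> /26 (62 usable): 192.168.13.0/26
Allocation: 192.168.12.0/25 (124 hosts, 126 usable); 192.168.12.128/25 (107 hosts, 126 usable); 192.168.13.0/26 (36 hosts, 62 usable)


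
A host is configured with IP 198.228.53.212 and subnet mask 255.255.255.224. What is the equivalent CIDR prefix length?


Binary: 11111111.11111111.11111111.11100000
Count leading 1s
Prefix: /27


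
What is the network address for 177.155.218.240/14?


IP:   10110001.10011011.11011010.11110000
Mask: 11111111.11111100.00000000.00000000
AND operation:
Net:  10110001.10011000.00000000.00000000
Network: 177.152.0.0/14


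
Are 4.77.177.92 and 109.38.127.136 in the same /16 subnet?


Mask: 255.255.0.0
4.77.177.92 AND mask = 4.77.0.0
109.38.127.136 AND mask = 109.38.0.0
No, different subnets (4.77.0.0 vs 109.38.0.0)


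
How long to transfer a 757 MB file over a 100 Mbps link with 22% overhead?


Effective throughput = 100 * (1 - 22/100) = 78 Mbps
File size in Mb = 757 * 8 = 6056 Mb
Time = 6056 / 78
Time = 77.641 seconds


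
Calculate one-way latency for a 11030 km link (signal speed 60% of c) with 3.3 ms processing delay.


Speed = 0.6 * 3e5 km/s = 180000 km/s
Propagation delay = 11030 / 180000 = 0.0613 s = 61.2778 ms
Processing delay = 3.3 ms
Total one-way latency = 64.5778 ms


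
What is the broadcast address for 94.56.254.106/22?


Network: 94.56.252.0/22
Host bits = 10
Set all host bits to 1:
Broadcast: 94.56.255.255


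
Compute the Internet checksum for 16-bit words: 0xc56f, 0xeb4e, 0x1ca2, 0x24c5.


Sum all words (with carry folding):
+ 0xc56f = 0xc56f
+ 0xeb4e = 0xb0be
+ 0x1ca2 = 0xcd60
+ 0x24c5 = 0xf225
One's complement: ~0xf225
Checksum = 0x0dda


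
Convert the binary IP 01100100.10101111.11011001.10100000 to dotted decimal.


01100100 = 100
10101111 = 175
11011001 = 217
10100000 = 160
IP: 100.175.217.160


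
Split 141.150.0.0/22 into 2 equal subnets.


New prefix = 22 + 1 = 23
Each subnet has 512 addresses
  141.150.0.0/23
  141.150.2.0/23
Subnets: 141.150.0.0/23, 141.150.2.0/23


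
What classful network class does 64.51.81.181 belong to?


First octet: 64
Binary: 01000000
0xxxxxxx -> Class A (1-126)
Class A, default mask 255.0.0.0 (/8)


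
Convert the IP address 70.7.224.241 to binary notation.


70 = 01000110
7 = 00000111
224 = 11100000
241 = 11110001
Binary: 01000110.00000111.11100000.11110001


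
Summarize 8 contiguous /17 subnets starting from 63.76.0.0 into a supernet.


Original prefix: /17
Number of subnets: 8 = 2^3
New prefix = 17 - 3 = 14
Supernet: 63.76.0.0/14


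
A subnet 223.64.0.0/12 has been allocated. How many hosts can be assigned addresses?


Host bits = 32 - 12 = 20
Total addresses = 2^20 = 1048576
Usable = total - 2 (network and broadcast)
Usable hosts: 1048574


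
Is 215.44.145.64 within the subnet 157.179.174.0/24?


Subnet network: 157.179.174.0
Test IP AND mask: 215.44.145.0
No, 215.44.145.64 is not in 157.179.174.0/24


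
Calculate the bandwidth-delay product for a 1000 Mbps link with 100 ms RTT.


BDP = bandwidth * RTT
= 1000 Mbps * 100 ms
= 1000 * 1e6 * 100 / 1000 bits
= 100000000 bits
= 12500000 bytes
= 12207.0312 KB
BDP = 100000000 bits (12500000 bytes)


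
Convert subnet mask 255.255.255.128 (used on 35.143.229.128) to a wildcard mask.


Subnet mask: 255.255.255.128
Wildcard = 255.255.255.255 - subnet mask
255 - 255 = 0
255 - 255 = 0
255 - 255 = 0
255 - 128 = 127
Wildcard: 0.0.0.127


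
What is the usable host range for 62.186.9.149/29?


Network: 62.186.9.144
Broadcast: 62.186.9.151
First usable = network + 1
Last usable = broadcast - 1
Range: 62.186.9.145 to 62.186.9.150


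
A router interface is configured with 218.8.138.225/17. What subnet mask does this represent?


/17 means 17 network bits, 15 host bits
Binary: 11111111111111111000000000000000
Mask: 255.255.128.0


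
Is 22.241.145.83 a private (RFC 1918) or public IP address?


RFC 1918 private ranges:
  10.0.0.0/8 (10.0.0.0 - 10.255.255.255)
  172.16.0.0/12 (172.16.0.0 - 172.31.255.255)
  192.168.0.0/16 (192.168.0.0 - 192.168.255.255)
Public (not in any RFC 1918 range)


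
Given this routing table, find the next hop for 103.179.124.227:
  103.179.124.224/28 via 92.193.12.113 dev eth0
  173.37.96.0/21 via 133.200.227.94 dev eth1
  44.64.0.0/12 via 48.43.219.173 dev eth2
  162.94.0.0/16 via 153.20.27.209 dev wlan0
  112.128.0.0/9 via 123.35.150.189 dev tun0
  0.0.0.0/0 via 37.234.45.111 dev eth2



Longest prefix match for 103.179.124.227:
  /28 103.179.124.224: MATCH
  /21 173.37.96.0: no
  /12 44.64.0.0: no
  /16 162.94.0.0: no
  /9 112.128.0.0: no
  /0 0.0.0.0: MATCH
Selected: next-hop 92.193.12.113 via eth0 (matched /28)


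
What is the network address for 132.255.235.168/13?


IP:   10000100.11111111.11101011.10101000
Mask: 11111111.11111000.00000000.00000000
AND operation:
Net:  10000100.11111000.00000000.00000000
Network: 132.248.0.0/13


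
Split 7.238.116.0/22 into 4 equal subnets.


New prefix = 22 + 2 = 24
Each subnet has 256 addresses
  7.238.116.0/24
  7.238.117.0/24
  7.238.118.0/24
  7.238.119.0/24
Subnets: 7.238.116.0/24, 7.238.117.0/24, 7.238.118.0/24, 7.238.119.0/24


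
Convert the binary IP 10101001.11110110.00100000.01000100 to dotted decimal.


10101001 = 169
11110110 = 246
00100000 = 32
01000100 = 68
IP: 169.246.32.68


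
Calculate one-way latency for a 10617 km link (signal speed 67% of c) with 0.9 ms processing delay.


Speed = 0.67 * 3e5 km/s = 201000 km/s
Propagation delay = 10617 / 201000 = 0.0528 s = 52.8209 ms
Processing delay = 0.9 ms
Total one-way latency = 53.7209 ms


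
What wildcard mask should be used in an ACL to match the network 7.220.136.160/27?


Subnet mask: 255.255.255.224
Wildcard = 255.255.255.255 - subnet mask
255 - 255 = 0
255 - 255 = 0
255 - 255 = 0
255 - 224 = 31
Wildcard: 0.0.0.31


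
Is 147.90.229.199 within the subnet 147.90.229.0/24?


Subnet network: 147.90.229.0
Test IP AND mask: 147.90.229.0
Yes, 147.90.229.199 is in 147.90.229.0/24


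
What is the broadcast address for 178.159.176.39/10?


Network: 178.128.0.0/10
Host bits = 22
Set all host bits to 1:
Broadcast: 178.191.255.255


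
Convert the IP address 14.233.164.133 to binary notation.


14 = 00001110
233 = 11101001
164 = 10100100
133 = 10000101
Binary: 00001110.11101001.10100100.10000101


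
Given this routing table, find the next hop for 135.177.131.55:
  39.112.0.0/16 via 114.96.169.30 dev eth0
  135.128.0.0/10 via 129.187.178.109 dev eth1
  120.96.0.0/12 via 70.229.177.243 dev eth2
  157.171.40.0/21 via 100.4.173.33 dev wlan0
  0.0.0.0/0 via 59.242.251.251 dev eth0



Longest prefix match for 135.177.131.55:
  /16 39.112.0.0: no
  /10 135.128.0.0: MATCH
  /12 120.96.0.0: no
  /21 157.171.40.0: no
  /0 0.0.0.0: MATCH
Selected: next-hop 129.187.178.109 via eth1 (matched /10)


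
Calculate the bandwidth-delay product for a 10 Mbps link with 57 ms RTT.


BDP = bandwidth * RTT
= 10 Mbps * 57 ms
= 10 * 1e6 * 57 / 1000 bits
= 570000 bits
= 71250 bytes
= 69.5801 KB
BDP = 570000 bits (71250 bytes)


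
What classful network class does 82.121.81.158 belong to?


First octet: 82
Binary: 01010010
0xxxxxxx -> Class A (1-126)
Class A, default mask 255.0.0.0 (/8)


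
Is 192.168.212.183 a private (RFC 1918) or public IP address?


RFC 1918 private ranges:
  10.0.0.0/8 (10.0.0.0 - 10.255.255.255)
  172.16.0.0/12 (172.16.0.0 - 172.31.255.255)
  192.168.0.0/16 (192.168.0.0 - 192.168.255.255)
Private (in 192.168.0.0/16)


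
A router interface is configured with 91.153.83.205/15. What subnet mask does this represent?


/15 means 15 network bits, 17 host bits
Binary: 11111111111111100000000000000000
Mask: 255.254.0.0


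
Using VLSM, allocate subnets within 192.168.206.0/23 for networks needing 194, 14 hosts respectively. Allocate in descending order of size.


194 hosts -> /24 (254 usable): 192.168.206.0/24
14 hosts -> /28 (14 usable): 192.168.207.0/28
Allocation: 192.168.206.0/24 (194 hosts, 254 usable); 192.168.207.0/28 (14 hosts, 14 usable)


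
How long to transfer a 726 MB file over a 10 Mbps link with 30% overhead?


Effective throughput = 10 * (1 - 30/100) = 7 Mbps
File size in Mb = 726 * 8 = 5808 Mb
Time = 5808 / 7
Time = 829.7143 seconds


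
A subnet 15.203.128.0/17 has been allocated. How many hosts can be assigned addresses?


Host bits = 32 - 17 = 15
Total addresses = 2^15 = 32768
Usable = total - 2 (network and broadcast)
Usable hosts: 32766


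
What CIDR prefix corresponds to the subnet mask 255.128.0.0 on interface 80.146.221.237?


Binary: 11111111.10000000.00000000.00000000
Count leading 1s
Prefix: /9


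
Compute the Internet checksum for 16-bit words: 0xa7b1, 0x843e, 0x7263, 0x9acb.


Sum all words (with carry folding):
+ 0xa7b1 = 0xa7b1
+ 0x843e = 0x2bf0
+ 0x7263 = 0x9e53
+ 0x9acb = 0x391f
One's complement: ~0x391f
Checksum = 0xc6e0


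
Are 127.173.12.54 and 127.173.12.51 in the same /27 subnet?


Mask: 255.255.255.224
127.173.12.54 AND mask = 127.173.12.32
127.173.12.51 AND mask = 127.173.12.32
Yes, same subnet (127.173.12.32)


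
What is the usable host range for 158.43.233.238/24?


Network: 158.43.233.0
Broadcast: 158.43.233.255
First usable = network + 1
Last usable = broadcast - 1
Range: 158.43.233.1 to 158.43.233.254


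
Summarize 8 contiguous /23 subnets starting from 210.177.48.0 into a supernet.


Original prefix: /23
Number of subnets: 8 = 2^3
New prefix = 23 - 3 = 20
Supernet: 210.177.48.0/20


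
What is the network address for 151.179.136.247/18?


IP:   10010111.10110011.10001000.11110111
Mask: 11111111.11111111.11000000.00000000
AND operation:
Net:  10010111.10110011.10000000.00000000
Network: 151.179.128.0/18


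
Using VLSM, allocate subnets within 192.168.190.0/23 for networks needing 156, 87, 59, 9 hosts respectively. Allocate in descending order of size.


156 hosts -> /24 (254 usable): 192.168.190.0/24
87 hosts -> /25 (126 usable): 192.168.191.0/25
59 hosts -> /26 (62 usable): 192.168.191.128/26
9 hosts -> /28 (14 usable): 192.168.191.192/28
Allocation: 192.168.190.0/24 (156 hosts, 254 usable); 192.168.191.0/25 (87 hosts, 126 usable); 192.168.191.128/26 (59 hosts, 62 usable); 192.168.191.192/28 (9 hosts, 14 usable)


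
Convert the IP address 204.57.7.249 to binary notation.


204 = 11001100
57 = 00111001
7 = 00000111
249 = 11111001
Binary: 11001100.00111001.00000111.11111001


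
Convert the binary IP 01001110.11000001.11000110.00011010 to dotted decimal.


01001110 = 78
11000001 = 193
11000110 = 198
00011010 = 26
IP: 78.193.198.26


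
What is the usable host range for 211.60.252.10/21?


Network: 211.60.248.0
Broadcast: 211.60.255.255
First usable = network + 1
Last usable = broadcast - 1
Range: 211.60.248.1 to 211.60.255.254


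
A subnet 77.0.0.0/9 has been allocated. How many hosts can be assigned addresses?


Host bits = 32 - 9 = 23
Total addresses = 2^23 = 8388608
Usable = total - 2 (network and broadcast)
Usable hosts: 8388606


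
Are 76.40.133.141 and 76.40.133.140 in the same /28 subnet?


Mask: 255.255.255.240
76.40.133.141 AND mask = 76.40.133.128
76.40.133.140 AND mask = 76.40.133.128
Yes, same subnet (76.40.133.128)


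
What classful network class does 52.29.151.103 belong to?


First octet: 52
Binary: 00110100
0xxxxxxx -> Class A (1-126)
Class A, default mask 255.0.0.0 (/8)


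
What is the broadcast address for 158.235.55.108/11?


Network: 158.224.0.0/11
Host bits = 21
Set all host bits to 1:
Broadcast: 158.255.255.255


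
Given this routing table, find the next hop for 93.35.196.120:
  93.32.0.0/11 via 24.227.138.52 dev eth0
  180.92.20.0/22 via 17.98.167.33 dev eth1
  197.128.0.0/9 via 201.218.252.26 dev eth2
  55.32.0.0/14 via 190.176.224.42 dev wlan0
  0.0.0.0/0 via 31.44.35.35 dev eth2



Longest prefix match for 93.35.196.120:
  /11 93.32.0.0: MATCH
  /22 180.92.20.0: no
  /9 197.128.0.0: no
  /14 55.32.0.0: no
  /0 0.0.0.0: MATCH
Selected: next-hop 24.227.138.52 via eth0 (matched /11)


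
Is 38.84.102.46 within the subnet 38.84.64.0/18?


Subnet network: 38.84.64.0
Test IP AND mask: 38.84.64.0
Yes, 38.84.102.46 is in 38.84.64.0/18


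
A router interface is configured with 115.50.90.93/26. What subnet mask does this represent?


/26 means 26 network bits, 6 host bits
Binary: 11111111111111111111111111000000
Mask: 255.255.255.192


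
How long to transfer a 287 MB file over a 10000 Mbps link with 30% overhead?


Effective throughput = 10000 * (1 - 30/100) = 7000 Mbps
File size in Mb = 287 * 8 = 2296 Mb
Time = 2296 / 7000
Time = 0.328 seconds


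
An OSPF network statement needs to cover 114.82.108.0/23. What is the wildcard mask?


Subnet mask: 255.255.254.0
Wildcard = 255.255.255.255 - subnet mask
255 - 255 = 0
255 - 255 = 0
255 - 254 = 1
255 - 0 = 255
Wildcard: 0.0.1.255


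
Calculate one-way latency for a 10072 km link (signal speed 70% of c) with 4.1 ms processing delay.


Speed = 0.7 * 3e5 km/s = 210000 km/s
Propagation delay = 10072 / 210000 = 0.048 s = 47.9619 ms
Processing delay = 4.1 ms
Total one-way latency = 52.0619 ms


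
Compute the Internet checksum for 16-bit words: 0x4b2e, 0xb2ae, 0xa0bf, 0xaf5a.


Sum all words (with carry folding):
+ 0x4b2e = 0x4b2e
+ 0xb2ae = 0xfddc
+ 0xa0bf = 0x9e9c
+ 0xaf5a = 0x4df7
One's complement: ~0x4df7
Checksum = 0xb208


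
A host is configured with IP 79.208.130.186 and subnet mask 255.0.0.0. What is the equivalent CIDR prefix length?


Binary: 11111111.00000000.00000000.00000000
Count leading 1s
Prefix: /8


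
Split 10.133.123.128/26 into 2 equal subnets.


New prefix = 26 + 1 = 27
Each subnet has 32 addresses
  10.133.123.128/27
  10.133.123.160/27
Subnets: 10.133.123.128/27, 10.133.123.160/27


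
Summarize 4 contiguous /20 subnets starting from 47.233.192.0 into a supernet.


Original prefix: /20
Number of subnets: 4 = 2^2
New prefix = 20 - 2 = 18
Supernet: 47.233.192.0/18


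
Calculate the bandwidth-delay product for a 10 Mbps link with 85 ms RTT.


BDP = bandwidth * RTT
= 10 Mbps * 85 ms
= 10 * 1e6 * 85 / 1000 bits
= 850000 bits
= 106250 bytes
= 103.7598 KB
BDP = 850000 bits (106250 bytes)


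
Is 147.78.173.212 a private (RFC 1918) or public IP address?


RFC 1918 private ranges:
  10.0.0.0/8 (10.0.0.0 - 10.255.255.255)
  172.16.0.0/12 (172.16.0.0 - 172.31.255.255)
  192.168.0.0/16 (192.168.0.0 - 192.168.255.255)
Public (not in any RFC 1918 range)


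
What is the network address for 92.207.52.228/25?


IP:   01011100.11001111.00110100.11100100
Mask: 11111111.11111111.11111111.10000000
AND operation:
Net:  01011100.11001111.00110100.10000000
Network: 92.207.52.128/25


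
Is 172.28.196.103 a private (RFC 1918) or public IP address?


RFC 1918 private ranges:
  10.0.0.0/8 (10.0.0.0 - 10.255.255.255)
  172.16.0.0/12 (172.16.0.0 - 172.31.255.255)
  192.168.0.0/16 (192.168.0.0 - 192.168.255.255)
Private (in 172.16.0.0/12)


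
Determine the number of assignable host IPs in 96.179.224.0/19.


Host bits = 32 - 19 = 13
Total addresses = 2^13 = 8192
Usable = total - 2 (network and broadcast)
Usable hosts: 8190


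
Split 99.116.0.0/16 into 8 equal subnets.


New prefix = 16 + 3 = 19
Each subnet has 8192 addresses
  99.116.0.0/19
  99.116.32.0/19
  99.116.64.0/19
  99.116.96.0/19
  99.116.128.0/19
  99.116.160.0/19
  99.116.192.0/19
  99.116.224.0/19
Subnets: 99.116.0.0/19, 99.116.32.0/19, 99.116.64.0/19, 99.116.96.0/19, 99.116.128.0/19, 99.116.160.0/19, 99.116.192.0/19, 99.116.224.0/19


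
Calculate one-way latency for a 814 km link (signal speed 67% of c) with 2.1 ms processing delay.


Speed = 0.67 * 3e5 km/s = 201000 km/s
Propagation delay = 814 / 201000 = 0.004 s = 4.0498 ms
Processing delay = 2.1 ms
Total one-way latency = 6.1498 ms


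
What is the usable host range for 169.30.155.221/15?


Network: 169.30.0.0
Broadcast: 169.31.255.255
First usable = network + 1
Last usable = broadcast - 1
Range: 169.30.0.1 to 169.31.255.254


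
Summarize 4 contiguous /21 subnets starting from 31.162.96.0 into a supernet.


Original prefix: /21
Number of subnets: 4 = 2^2
New prefix = 21 - 2 = 19
Supernet: 31.162.96.0/19


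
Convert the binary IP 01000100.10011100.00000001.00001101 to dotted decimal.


01000100 = 68
10011100 = 156
00000001 = 1
00001101 = 13
IP: 68.156.1.13


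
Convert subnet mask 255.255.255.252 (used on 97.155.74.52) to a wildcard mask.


Subnet mask: 255.255.255.252
Wildcard = 255.255.255.255 - subnet mask
255 - 255 = 0
255 - 255 = 0
255 - 255 = 0
255 - 252 = 3
Wildcard: 0.0.0.3


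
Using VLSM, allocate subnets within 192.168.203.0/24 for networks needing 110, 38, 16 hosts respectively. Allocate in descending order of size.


110 hosts -> /25 (126 usable): 192.168.203.0/25
38 hosts -> /26 (62 usable): 192.168.203.128/26
16 hosts -> /27 (30 usable): 192.168.203.192/27
Allocation: 192.168.203.0/25 (110 hosts, 126 usable); 192.168.203.128/26 (38 hosts, 62 usable); 192.168.203.192/27 (16 hosts, 30 usable)


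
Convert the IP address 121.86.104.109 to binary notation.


121 = 01111001
86 = 01010110
104 = 01101000
109 = 01101101
Binary: 01111001.01010110.01101000.01101101


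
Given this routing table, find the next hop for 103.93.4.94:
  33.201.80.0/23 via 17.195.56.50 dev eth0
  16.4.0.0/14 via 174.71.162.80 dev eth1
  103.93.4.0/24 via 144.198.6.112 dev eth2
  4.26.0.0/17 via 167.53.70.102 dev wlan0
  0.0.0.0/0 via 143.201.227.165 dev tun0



Longest prefix match for 103.93.4.94:
  /23 33.201.80.0: no
  /14 16.4.0.0: no
  /24 103.93.4.0: MATCH
  /17 4.26.0.0: no
  /0 0.0.0.0: MATCH
Selected: next-hop 144.198.6.112 via eth2 (matched /24)


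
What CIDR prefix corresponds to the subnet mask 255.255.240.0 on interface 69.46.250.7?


Binary: 11111111.11111111.11110000.00000000
Count leading 1s
Prefix: /20


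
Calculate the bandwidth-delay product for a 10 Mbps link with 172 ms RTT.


BDP = bandwidth * RTT
= 10 Mbps * 172 ms
= 10 * 1e6 * 172 / 1000 bits
= 1720000 bits
= 215000 bytes
= 209.9609 KB
BDP = 1720000 bits (215000 bytes)


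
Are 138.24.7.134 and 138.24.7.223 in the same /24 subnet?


Mask: 255.255.255.0
138.24.7.134 AND mask = 138.24.7.0
138.24.7.223 AND mask = 138.24.7.0
Yes, same subnet (138.24.7.0)


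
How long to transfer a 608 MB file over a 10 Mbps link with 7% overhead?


Effective throughput = 10 * (1 - 7/100) = 9.3 Mbps
File size in Mb = 608 * 8 = 4864 Mb
Time = 4864 / 9.3
Time = 523.0108 seconds


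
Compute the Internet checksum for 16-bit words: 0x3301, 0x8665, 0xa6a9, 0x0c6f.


Sum all words (with carry folding):
+ 0x3301 = 0x3301
+ 0x8665 = 0xb966
+ 0xa6a9 = 0x6010
+ 0x0c6f = 0x6c7f
One's complement: ~0x6c7f
Checksum = 0x9380


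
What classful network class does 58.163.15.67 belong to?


First octet: 58
Binary: 00111010
0xxxxxxx -> Class A (1-126)
Class A, default mask 255.0.0.0 (/8)


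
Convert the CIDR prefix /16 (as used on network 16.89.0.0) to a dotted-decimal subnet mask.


/16 means 16 network bits, 16 host bits
Binary: 11111111111111110000000000000000
Mask: 255.255.0.0


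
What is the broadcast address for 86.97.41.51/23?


Network: 86.97.40.0/23
Host bits = 9
Set all host bits to 1:
Broadcast: 86.97.41.255


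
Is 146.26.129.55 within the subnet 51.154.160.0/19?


Subnet network: 51.154.160.0
Test IP AND mask: 146.26.128.0
No, 146.26.129.55 is not in 51.154.160.0/19


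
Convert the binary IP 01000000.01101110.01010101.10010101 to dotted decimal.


01000000 = 64
01101110 = 110
01010101 = 85
10010101 = 149
IP: 64.110.85.149


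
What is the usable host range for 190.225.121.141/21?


Network: 190.225.120.0
Broadcast: 190.225.127.255
First usable = network + 1
Last usable = broadcast - 1
Range: 190.225.120.1 to 190.225.127.254


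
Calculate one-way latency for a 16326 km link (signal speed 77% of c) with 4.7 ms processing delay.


Speed = 0.77 * 3e5 km/s = 231000 km/s
Propagation delay = 16326 / 231000 = 0.0707 s = 70.6753 ms
Processing delay = 4.7 ms
Total one-way latency = 75.3753 ms


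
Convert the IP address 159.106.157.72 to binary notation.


159 = 10011111
106 = 01101010
157 = 10011101
72 = 01001000
Binary: 10011111.01101010.10011101.01001000


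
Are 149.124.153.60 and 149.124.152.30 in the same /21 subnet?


Mask: 255.255.248.0
149.124.153.60 AND mask = 149.124.152.0
149.124.152.30 AND mask = 149.124.152.0
Yes, same subnet (149.124.152.0)


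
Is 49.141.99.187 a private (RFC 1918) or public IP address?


RFC 1918 private ranges:
  10.0.0.0/8 (10.0.0.0 - 10.255.255.255)
  172.16.0.0/12 (172.16.0.0 - 172.31.255.255)
  192.168.0.0/16 (192.168.0.0 - 192.168.255.255)
Public (not in any RFC 1918 range)


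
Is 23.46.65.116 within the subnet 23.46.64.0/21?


Subnet network: 23.46.64.0
Test IP AND mask: 23.46.64.0
Yes, 23.46.65.116 is in 23.46.64.0/21


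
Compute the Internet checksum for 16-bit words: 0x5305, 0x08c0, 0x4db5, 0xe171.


Sum all words (with carry folding):
+ 0x5305 = 0x5305
+ 0x08c0 = 0x5bc5
+ 0x4db5 = 0xa97a
+ 0xe171 = 0x8aec
One's complement: ~0x8aec
Checksum = 0x7513


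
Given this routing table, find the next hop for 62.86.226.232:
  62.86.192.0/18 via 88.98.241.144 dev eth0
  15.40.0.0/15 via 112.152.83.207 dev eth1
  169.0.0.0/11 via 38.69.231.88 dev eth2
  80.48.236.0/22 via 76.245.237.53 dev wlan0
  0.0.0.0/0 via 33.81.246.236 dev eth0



Longest prefix match for 62.86.226.232:
  /18 62.86.192.0: MATCH
  /15 15.40.0.0: no
  /11 169.0.0.0: no
  /22 80.48.236.0: no
  /0 0.0.0.0: MATCH
Selected: next-hop 88.98.241.144 via eth0 (matched /18)
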